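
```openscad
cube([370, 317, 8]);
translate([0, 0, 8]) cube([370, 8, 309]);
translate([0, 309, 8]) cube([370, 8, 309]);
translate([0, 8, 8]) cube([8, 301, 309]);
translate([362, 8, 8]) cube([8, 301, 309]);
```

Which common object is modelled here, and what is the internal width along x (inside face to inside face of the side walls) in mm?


An open box. The internal width is 354 mm.

A 370×317 base slab with four walls standing on it — an open box. The base is 370 mm wide and the walls are 8 mm thick, so the internal width is 370 − 2 × 8 = 354 mm.


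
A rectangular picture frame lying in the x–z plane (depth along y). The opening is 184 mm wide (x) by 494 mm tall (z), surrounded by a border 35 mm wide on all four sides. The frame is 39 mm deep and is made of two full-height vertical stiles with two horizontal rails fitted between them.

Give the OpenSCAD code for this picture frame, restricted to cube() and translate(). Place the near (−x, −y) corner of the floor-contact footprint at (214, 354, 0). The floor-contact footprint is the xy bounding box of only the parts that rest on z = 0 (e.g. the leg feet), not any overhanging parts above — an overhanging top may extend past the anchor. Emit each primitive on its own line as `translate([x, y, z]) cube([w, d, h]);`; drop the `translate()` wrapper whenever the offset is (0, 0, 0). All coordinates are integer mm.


translate([214, 354, 0]) cube([35, 39, 564]);
translate([433, 354, 0]) cube([35, 39, 564]);
translate([249, 354, 0]) cube([184, 39, 35]);
translate([249, 354, 529]) cube([184, 39, 35]);


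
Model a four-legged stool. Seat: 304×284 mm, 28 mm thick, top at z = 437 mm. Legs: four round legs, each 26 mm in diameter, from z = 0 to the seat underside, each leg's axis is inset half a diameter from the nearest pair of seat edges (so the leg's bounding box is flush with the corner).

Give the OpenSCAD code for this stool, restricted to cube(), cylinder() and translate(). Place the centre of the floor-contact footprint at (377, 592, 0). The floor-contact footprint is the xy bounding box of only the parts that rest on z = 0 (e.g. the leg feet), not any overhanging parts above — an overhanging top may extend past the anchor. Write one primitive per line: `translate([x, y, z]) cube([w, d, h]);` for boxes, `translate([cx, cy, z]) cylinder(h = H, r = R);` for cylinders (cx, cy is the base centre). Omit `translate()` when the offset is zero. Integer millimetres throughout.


translate([225, 450, 409]) cube([304, 284, 28]);
translate([238, 463, 0]) cylinder(h = 409, r = 13);
translate([516, 463, 0]) cylinder(h = 409, r = 13);
translate([238, 721, 0]) cylinder(h = 409, r = 13);
translate([516, 721, 0]) cylinder(h = 409, r = 13);


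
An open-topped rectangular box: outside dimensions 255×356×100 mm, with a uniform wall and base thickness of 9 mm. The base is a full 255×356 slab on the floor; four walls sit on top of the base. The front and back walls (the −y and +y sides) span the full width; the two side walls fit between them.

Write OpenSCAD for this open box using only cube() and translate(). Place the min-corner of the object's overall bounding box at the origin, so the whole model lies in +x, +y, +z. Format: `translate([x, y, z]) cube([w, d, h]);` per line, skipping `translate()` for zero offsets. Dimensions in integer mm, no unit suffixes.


cube([255, 356, 9]);
translate([0, 0, 9]) cube([255, 9, 91]);
translate([0, 347, 9]) cube([255, 9, 91]);
translate([0, 9, 9]) cube([9, 338, 91]);
translate([246, 9, 9]) cube([9, 338, 91]);


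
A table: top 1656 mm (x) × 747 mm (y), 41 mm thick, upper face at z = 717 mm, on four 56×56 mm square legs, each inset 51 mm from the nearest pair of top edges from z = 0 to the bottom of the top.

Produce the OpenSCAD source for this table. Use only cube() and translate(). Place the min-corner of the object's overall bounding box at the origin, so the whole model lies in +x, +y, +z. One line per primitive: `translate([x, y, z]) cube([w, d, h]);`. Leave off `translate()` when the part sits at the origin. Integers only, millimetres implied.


// leg_h = 717 - 41 = 676
translate([0, 0, 676]) cube([1656, 747, 41]);
translate([51, 51, 0]) cube([56, 56, 676]);
translate([1549, 51, 0]) cube([56, 56, 676]);
translate([51, 640, 0]) cube([56, 56, 676]);
translate([1549, 640, 0]) cube([56, 56, 676]);


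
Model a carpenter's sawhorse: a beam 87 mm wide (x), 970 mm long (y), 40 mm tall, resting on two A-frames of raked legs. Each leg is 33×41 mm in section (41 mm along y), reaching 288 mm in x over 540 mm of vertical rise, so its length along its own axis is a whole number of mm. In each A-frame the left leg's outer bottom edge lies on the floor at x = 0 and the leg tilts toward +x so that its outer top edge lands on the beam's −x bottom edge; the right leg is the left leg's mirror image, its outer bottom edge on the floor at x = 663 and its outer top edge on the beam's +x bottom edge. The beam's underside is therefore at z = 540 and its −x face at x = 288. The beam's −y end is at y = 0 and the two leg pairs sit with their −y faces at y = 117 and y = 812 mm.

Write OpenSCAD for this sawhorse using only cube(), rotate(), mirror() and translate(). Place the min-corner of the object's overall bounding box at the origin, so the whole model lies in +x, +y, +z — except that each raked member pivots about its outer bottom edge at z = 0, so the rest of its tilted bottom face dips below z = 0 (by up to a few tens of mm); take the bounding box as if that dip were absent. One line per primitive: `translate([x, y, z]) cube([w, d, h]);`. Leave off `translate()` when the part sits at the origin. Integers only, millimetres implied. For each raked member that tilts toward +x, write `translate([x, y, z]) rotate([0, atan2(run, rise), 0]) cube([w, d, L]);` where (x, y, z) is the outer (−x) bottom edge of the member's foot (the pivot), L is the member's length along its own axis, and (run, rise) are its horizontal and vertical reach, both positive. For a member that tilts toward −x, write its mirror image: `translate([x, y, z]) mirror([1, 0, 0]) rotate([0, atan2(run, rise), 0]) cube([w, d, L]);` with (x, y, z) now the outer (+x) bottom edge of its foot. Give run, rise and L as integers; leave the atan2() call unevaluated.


translate([288, 0, 540]) cube([87, 970, 40]);
translate([0, 117, 0]) rotate([0, atan2(288, 540), 0]) cube([33, 41, 612]);
translate([663, 117, 0]) mirror([1, 0, 0]) rotate([0, atan2(288, 540), 0]) cube([33, 41, 612]);
translate([0, 812, 0]) rotate([0, atan2(288, 540), 0]) cube([33, 41, 612]);
translate([663, 812, 0]) mirror([1, 0, 0]) rotate([0, atan2(288, 540), 0]) cube([33, 41, 612]);


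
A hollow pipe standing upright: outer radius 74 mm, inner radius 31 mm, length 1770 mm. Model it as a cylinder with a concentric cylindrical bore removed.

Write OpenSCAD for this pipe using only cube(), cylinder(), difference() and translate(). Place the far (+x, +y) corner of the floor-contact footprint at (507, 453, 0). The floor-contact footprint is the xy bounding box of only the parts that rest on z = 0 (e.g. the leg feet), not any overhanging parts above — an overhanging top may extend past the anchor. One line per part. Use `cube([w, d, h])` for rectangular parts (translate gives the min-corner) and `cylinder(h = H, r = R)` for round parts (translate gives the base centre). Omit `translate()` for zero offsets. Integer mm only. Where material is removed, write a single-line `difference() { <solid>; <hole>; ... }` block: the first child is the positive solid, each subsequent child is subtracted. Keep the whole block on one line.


difference() { translate([433, 379, 0]) cylinder(h = 1770, r = 74); translate([433, 379, 0]) cylinder(h = 1770, r = 31); }


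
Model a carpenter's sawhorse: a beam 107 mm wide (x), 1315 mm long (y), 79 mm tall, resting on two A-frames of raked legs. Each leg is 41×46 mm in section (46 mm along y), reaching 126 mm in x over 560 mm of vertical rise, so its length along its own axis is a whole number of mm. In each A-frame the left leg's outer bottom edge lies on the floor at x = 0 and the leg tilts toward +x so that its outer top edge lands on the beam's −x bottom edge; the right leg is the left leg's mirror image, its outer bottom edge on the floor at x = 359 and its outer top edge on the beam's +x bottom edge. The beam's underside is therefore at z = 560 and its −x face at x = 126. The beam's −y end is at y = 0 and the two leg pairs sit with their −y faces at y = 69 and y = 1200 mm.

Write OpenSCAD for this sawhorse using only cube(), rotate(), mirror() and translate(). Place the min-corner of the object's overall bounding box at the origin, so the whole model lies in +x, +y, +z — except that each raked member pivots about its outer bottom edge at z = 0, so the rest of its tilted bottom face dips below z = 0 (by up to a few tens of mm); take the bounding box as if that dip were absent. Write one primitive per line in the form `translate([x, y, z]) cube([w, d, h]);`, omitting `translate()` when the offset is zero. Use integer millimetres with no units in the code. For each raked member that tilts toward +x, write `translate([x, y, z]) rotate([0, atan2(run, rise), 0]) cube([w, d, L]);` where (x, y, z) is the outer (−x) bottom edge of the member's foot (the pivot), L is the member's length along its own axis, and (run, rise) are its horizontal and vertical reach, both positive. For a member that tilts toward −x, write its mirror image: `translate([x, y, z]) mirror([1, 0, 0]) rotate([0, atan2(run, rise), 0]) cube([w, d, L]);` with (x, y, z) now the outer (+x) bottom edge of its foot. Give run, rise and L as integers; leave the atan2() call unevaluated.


// leg length = √(126² + 560²) = 574
// right-leg outer foot x = 2·126 + 107 = 359
// beam min-corner = (126, 0, 560)
translate([126, 0, 560]) cube([107, 1315, 79]);
translate([0, 69, 0]) rotate([0, atan2(126, 560), 0]) cube([41, 46, 574]);
translate([359, 69, 0]) mirror([1, 0, 0]) rotate([0, atan2(126, 560), 0]) cube([41, 46, 574]);
translate([0, 1200, 0]) rotate([0, atan2(126, 560), 0]) cube([41, 46, 574]);
translate([359, 1200, 0]) mirror([1, 0, 0]) rotate([0, atan2(126, 560), 0]) cube([41, 46, 574]);


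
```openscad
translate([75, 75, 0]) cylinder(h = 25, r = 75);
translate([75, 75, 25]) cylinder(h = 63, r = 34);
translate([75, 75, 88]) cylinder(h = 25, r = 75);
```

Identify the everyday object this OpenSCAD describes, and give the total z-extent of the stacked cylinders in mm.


A spool. The overall height is 113 mm.

Three coaxial cylinders, large–small–large — a spool. Two 25 mm flanges and a 63 mm core give 25 + 63 + 25 = 113 mm.


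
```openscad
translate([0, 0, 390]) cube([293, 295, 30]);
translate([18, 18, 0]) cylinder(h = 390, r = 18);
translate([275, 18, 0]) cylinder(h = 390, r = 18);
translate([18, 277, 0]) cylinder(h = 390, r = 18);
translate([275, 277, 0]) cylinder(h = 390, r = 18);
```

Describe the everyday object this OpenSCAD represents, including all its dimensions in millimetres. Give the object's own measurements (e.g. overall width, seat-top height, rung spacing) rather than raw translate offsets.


A simple wooden stool: a rectangular seat 293 mm (x) by 295 mm (y), 30 mm thick, top face at z = 420 mm, on four round legs, each 36 mm in diameter. The legs rest on z = 0, each leg's axis is inset half a diameter from the nearest pair of seat edges (so the leg's bounding box is flush with the corner).


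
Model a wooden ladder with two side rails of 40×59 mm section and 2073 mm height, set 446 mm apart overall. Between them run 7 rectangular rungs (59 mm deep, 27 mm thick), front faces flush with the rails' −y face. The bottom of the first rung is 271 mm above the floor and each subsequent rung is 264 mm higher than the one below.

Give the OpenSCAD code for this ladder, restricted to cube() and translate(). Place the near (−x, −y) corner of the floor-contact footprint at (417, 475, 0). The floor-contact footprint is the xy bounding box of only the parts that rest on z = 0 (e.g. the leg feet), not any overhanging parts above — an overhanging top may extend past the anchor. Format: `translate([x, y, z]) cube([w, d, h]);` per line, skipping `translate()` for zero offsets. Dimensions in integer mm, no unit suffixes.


translate([417, 475, 0]) cube([40, 59, 2073]);
translate([823, 475, 0]) cube([40, 59, 2073]);
translate([457, 475, 271]) cube([366, 59, 27]);
translate([457, 475, 535]) cube([366, 59, 27]);
translate([457, 475, 799]) cube([366, 59, 27]);
translate([457, 475, 1063]) cube([366, 59, 27]);
translate([457, 475, 1327]) cube([366, 59, 27]);
translate([457, 475, 1591]) cube([366, 59, 27]);
translate([457, 475, 1855]) cube([366, 59, 27]);


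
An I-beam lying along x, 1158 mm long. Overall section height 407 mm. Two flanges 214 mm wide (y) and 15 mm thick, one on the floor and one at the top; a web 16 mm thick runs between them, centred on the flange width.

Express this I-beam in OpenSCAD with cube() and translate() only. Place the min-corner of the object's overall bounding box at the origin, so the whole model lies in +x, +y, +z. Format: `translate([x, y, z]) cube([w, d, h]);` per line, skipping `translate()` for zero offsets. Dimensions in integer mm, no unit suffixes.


cube([1158, 214, 15]);
translate([0, 99, 15]) cube([1158, 16, 377]);
translate([0, 0, 392]) cube([1158, 214, 15]);


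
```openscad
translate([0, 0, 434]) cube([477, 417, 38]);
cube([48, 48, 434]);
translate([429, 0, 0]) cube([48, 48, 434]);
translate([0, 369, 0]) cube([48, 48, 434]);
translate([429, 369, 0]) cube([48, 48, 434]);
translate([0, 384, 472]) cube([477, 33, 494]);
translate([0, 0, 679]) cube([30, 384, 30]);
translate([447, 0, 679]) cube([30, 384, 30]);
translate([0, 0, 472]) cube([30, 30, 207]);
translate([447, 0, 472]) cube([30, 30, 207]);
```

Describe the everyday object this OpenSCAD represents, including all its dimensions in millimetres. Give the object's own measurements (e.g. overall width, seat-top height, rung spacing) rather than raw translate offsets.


A chair. The seat is a 477×417×38 mm slab with its top at z = 472 mm, on four 48×48 mm corner legs (flush with the seat edges, standing on z = 0). A flat backrest 33 mm thick, 494 mm tall, spans the full seat width and rises from the seat top along its +y edge, rear face flush with the rear of the seat. Two armrests of 30×30 mm section run along each side from the seat's front edge to the front of the backrest, top faces 237 mm above the seat top and outer faces flush with the seat's x-edges; a 30×30 mm post under the front of each armrest stands on the seat at the front corner.


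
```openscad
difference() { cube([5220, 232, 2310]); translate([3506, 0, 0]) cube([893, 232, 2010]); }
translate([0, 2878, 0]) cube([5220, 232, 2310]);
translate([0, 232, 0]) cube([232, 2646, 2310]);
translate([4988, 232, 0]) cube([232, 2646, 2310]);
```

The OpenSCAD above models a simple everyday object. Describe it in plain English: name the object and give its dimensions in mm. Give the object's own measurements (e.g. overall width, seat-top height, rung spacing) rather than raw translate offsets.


A single room: four walls, each 2310 mm tall and 232 mm thick, enclosing an outside footprint 5220×3110 mm (x × y), no floor or roof. The front and back walls (−y and +y sides) run the full x-width; the side walls fit between their inner faces. A door opening 893 mm wide and 2010 mm tall is cut through the front wall from the floor up, its −x edge 3506 mm from the wall's −x end.


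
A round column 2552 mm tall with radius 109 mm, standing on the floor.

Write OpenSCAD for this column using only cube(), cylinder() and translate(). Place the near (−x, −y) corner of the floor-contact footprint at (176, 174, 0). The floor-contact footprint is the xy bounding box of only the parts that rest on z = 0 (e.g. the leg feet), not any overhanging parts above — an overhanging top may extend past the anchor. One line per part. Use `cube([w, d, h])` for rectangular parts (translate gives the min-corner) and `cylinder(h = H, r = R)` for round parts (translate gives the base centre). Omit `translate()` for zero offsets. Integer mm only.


translate([285, 283, 0]) cylinder(h = 2552, r = 109);


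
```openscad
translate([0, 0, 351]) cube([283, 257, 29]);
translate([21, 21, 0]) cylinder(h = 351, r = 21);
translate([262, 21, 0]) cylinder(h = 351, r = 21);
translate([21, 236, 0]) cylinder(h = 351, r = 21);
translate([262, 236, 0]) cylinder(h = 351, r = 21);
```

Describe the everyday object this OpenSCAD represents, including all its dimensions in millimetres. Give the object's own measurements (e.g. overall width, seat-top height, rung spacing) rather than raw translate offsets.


A four-legged stool. The seat is a 283×257×29 mm slab whose top surface is at z = 380 mm; four round legs, each 42 mm in diameter, run from the floor (z = 0) to the underside of the seat, each leg's axis is inset half a diameter from the nearest pair of seat edges (so the leg's bounding box is flush with the corner).


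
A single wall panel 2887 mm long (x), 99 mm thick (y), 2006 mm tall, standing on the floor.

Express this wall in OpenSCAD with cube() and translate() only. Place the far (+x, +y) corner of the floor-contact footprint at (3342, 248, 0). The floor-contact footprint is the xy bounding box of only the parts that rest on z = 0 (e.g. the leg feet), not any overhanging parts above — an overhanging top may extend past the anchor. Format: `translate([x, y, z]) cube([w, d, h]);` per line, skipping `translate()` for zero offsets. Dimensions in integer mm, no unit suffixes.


translate([455, 149, 0]) cube([2887, 99, 2006]);


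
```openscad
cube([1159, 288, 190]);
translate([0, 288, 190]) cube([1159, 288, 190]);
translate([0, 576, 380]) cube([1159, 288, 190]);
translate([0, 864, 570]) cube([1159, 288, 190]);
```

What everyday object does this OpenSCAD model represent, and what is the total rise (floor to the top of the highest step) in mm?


A staircase. The total rise is 760 mm.

4 identical blocks, each offset up and back from the previous — a staircase. Each step is 190 mm tall and there are 4 of them, so the total rise is 4 × 190 = 760 mm.


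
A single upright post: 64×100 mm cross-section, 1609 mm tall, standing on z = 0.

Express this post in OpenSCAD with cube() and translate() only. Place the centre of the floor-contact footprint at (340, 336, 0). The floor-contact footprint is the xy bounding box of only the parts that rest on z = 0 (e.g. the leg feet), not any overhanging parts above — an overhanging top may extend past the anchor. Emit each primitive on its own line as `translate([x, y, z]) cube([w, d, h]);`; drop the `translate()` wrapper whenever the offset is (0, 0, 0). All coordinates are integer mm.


translate([308, 286, 0]) cube([64, 100, 1609]);


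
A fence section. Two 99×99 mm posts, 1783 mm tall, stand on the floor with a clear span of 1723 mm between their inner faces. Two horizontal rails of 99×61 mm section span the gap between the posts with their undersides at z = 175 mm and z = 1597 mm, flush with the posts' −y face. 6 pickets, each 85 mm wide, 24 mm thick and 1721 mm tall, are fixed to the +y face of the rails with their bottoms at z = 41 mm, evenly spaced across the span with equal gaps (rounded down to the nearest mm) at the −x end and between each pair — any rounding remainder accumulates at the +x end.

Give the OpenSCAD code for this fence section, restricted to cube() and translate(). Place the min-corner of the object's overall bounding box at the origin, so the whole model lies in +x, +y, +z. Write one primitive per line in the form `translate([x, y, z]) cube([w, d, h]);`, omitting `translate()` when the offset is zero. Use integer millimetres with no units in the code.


cube([99, 99, 1783]);
translate([1822, 0, 0]) cube([99, 99, 1783]);
translate([99, 0, 175]) cube([1723, 99, 61]);
translate([99, 0, 1597]) cube([1723, 99, 61]);
translate([272, 99, 41]) cube([85, 24, 1721]);
translate([530, 99, 41]) cube([85, 24, 1721]);
translate([788, 99, 41]) cube([85, 24, 1721]);
translate([1046, 99, 41]) cube([85, 24, 1721]);
translate([1304, 99, 41]) cube([85, 24, 1721]);
translate([1562, 99, 41]) cube([85, 24, 1721]);


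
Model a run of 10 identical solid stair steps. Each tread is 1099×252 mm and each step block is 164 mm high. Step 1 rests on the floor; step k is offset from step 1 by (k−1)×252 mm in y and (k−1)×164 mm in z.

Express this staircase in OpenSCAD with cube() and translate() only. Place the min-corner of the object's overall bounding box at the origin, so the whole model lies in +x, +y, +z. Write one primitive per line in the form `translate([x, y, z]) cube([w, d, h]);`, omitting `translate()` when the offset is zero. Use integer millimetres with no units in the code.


cube([1099, 252, 164]);
translate([0, 252, 164]) cube([1099, 252, 164]);
translate([0, 504, 328]) cube([1099, 252, 164]);
translate([0, 756, 492]) cube([1099, 252, 164]);
translate([0, 1008, 656]) cube([1099, 252, 164]);
translate([0, 1260, 820]) cube([1099, 252, 164]);
translate([0, 1512, 984]) cube([1099, 252, 164]);
translate([0, 1764, 1148]) cube([1099, 252, 164]);
translate([0, 2016, 1312]) cube([1099, 252, 164]);
translate([0, 2268, 1476]) cube([1099, 252, 164]);


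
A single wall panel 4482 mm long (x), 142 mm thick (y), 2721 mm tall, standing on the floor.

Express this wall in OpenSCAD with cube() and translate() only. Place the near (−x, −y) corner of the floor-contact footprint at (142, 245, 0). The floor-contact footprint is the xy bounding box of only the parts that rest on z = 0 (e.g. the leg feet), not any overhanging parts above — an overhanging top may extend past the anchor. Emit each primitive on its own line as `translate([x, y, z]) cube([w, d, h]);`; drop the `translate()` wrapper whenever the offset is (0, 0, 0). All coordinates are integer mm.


translate([142, 245, 0]) cube([4482, 142, 2721]);


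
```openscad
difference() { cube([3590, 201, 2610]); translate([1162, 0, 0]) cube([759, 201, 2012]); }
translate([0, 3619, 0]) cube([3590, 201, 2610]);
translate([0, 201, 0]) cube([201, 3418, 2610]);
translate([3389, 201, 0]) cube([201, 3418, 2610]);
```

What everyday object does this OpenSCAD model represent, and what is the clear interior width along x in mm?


A single room. The interior width is 3188 mm.

Four walls enclosing a rectangle with a door in the front wall — a room. Outside width 3590 minus two 201 mm walls gives 3188 mm.


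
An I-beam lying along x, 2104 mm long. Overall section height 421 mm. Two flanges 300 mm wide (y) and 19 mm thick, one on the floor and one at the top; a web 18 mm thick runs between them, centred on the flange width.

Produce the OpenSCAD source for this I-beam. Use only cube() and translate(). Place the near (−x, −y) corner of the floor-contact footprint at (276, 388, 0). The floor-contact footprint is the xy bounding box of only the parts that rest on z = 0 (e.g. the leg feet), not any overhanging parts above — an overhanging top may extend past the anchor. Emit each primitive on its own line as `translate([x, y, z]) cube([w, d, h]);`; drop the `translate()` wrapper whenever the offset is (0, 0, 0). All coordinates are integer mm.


translate([276, 388, 0]) cube([2104, 300, 19]);
translate([276, 529, 19]) cube([2104, 18, 383]);
translate([276, 388, 402]) cube([2104, 300, 19]);


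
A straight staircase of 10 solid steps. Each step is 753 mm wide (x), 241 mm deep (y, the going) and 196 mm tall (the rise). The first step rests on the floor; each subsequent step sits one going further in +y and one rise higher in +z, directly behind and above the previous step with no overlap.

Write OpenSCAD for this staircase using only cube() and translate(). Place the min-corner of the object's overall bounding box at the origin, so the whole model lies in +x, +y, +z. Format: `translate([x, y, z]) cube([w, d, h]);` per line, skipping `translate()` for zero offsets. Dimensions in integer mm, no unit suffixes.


cube([753, 241, 196]);
translate([0, 241, 196]) cube([753, 241, 196]);
translate([0, 482, 392]) cube([753, 241, 196]);
translate([0, 723, 588]) cube([753, 241, 196]);
translate([0, 964, 784]) cube([753, 241, 196]);
translate([0, 1205, 980]) cube([753, 241, 196]);
translate([0, 1446, 1176]) cube([753, 241, 196]);
translate([0, 1687, 1372]) cube([753, 241, 196]);
translate([0, 1928, 1568]) cube([753, 241, 196]);
translate([0, 2169, 1764]) cube([753, 241, 196]);


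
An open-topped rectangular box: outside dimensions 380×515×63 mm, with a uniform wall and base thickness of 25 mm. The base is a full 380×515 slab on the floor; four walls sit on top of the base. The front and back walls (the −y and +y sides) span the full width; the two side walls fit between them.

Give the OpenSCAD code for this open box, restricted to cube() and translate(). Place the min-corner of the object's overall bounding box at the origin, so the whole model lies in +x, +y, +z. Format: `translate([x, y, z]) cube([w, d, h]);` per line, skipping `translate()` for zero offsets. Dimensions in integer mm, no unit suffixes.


cube([380, 515, 25]);
translate([0, 0, 25]) cube([380, 25, 38]);
translate([0, 490, 25]) cube([380, 25, 38]);
translate([0, 25, 25]) cube([25, 465, 38]);
translate([355, 25, 25]) cube([25, 465, 38]);


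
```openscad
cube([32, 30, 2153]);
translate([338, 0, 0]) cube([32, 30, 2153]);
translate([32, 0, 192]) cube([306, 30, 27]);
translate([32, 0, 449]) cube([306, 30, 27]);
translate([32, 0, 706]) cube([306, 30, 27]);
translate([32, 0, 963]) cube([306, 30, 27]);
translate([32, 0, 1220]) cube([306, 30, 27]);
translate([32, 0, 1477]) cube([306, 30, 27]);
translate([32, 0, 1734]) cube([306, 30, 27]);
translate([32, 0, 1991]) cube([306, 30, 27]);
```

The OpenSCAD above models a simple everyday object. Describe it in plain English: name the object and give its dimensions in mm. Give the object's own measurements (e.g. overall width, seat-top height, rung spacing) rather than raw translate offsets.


A straight ladder. Two 32×30 mm vertical rails, 2153 mm tall, stand 370 mm apart (outside-to-outside) with their front faces coplanar on the −y side. 8 rungs, each 30 mm deep and 27 mm tall, span between the inner faces of the rails, front faces flush with the rails. The lowest rung's underside is at z = 192 mm and rungs are spaced 257 mm apart (underside to underside).


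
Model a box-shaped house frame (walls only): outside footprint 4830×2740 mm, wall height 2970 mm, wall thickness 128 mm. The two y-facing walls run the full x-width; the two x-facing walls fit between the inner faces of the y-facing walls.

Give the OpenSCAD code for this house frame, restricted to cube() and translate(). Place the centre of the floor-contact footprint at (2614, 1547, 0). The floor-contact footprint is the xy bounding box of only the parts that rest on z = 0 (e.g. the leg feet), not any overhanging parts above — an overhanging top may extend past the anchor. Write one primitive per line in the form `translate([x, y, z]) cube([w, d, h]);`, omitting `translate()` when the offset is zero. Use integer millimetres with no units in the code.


translate([199, 177, 0]) cube([4830, 128, 2970]);
translate([199, 2789, 0]) cube([4830, 128, 2970]);
translate([199, 305, 0]) cube([128, 2484, 2970]);
translate([4901, 305, 0]) cube([128, 2484, 2970]);


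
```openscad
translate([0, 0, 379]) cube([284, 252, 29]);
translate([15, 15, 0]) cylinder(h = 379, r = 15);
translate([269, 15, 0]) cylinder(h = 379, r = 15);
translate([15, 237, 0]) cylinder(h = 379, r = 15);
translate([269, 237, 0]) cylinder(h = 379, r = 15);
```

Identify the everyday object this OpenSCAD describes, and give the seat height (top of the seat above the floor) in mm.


A stool. The seat height is 408 mm.

A 284×252×29 slab at z = 379 on four corner cylinders — a stool. The seat top is 379 + 29 = 408 mm.


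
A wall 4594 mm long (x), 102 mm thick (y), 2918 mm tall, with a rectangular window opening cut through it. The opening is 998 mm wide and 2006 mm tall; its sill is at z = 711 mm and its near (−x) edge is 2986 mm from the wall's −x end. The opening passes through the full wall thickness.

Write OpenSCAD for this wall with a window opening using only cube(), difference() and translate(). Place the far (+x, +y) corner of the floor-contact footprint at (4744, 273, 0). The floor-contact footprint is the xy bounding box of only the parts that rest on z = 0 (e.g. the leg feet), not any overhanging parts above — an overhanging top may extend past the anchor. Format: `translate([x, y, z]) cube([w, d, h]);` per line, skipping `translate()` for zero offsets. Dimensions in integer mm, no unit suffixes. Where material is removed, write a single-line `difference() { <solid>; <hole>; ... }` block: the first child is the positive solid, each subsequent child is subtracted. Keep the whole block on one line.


difference() { translate([150, 171, 0]) cube([4594, 102, 2918]); translate([3136, 171, 711]) cube([998, 102, 2006]); }


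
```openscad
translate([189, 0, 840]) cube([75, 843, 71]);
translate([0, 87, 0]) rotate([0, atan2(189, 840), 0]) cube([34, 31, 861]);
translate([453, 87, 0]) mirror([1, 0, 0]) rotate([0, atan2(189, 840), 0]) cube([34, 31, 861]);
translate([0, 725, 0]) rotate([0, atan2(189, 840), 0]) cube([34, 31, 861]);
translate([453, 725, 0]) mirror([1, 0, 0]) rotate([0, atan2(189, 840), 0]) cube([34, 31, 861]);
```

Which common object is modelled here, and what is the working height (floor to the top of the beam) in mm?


A sawhorse. The overall height is 911 mm.

A beam across two mirrored pairs of raked legs — a sawhorse. The beam's underside is at z = 840 (matching the legs' vertical rise in atan2(189, 840)) and the beam is 71 mm tall, so its top is at 840 + 71 = 911 mm. The raked legs top out at the beam's underside, so that is the highest point.


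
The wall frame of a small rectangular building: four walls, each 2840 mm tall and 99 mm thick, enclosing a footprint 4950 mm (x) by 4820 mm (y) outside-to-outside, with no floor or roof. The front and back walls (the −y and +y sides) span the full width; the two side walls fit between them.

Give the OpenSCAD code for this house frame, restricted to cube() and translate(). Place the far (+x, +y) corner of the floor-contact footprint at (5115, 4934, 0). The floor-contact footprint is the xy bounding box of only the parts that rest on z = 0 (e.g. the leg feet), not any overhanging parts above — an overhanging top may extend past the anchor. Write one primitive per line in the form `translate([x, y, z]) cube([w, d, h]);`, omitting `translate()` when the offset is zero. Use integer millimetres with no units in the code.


translate([165, 114, 0]) cube([4950, 99, 2840]);
translate([165, 4835, 0]) cube([4950, 99, 2840]);
translate([165, 213, 0]) cube([99, 4622, 2840]);
translate([5016, 213, 0]) cube([99, 4622, 2840]);


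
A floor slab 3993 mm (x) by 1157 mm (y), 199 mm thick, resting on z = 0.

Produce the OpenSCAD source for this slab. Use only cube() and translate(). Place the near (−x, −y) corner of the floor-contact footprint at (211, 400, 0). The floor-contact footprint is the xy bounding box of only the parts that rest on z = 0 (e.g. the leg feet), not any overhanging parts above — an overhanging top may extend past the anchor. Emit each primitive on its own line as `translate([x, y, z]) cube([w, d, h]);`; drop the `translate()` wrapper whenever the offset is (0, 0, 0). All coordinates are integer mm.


translate([211, 400, 0]) cube([3993, 1157, 199]);


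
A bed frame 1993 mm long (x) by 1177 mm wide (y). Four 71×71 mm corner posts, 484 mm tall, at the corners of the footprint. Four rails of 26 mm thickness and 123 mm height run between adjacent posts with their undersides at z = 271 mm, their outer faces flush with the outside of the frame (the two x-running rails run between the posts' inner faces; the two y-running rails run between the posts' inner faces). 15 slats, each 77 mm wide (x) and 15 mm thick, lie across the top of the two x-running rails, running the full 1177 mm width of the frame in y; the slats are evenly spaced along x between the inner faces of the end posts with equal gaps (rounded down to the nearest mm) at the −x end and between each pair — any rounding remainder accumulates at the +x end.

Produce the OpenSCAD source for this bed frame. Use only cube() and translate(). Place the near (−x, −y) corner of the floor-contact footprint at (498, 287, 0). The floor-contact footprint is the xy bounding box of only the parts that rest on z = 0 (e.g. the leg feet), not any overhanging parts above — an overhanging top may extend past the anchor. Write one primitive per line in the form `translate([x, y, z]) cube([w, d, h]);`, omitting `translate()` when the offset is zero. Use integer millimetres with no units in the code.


translate([498, 287, 0]) cube([71, 71, 484]);
translate([498, 1393, 0]) cube([71, 71, 484]);
translate([2420, 287, 0]) cube([71, 71, 484]);
translate([2420, 1393, 0]) cube([71, 71, 484]);
translate([569, 287, 271]) cube([1851, 26, 123]);
translate([569, 1438, 271]) cube([1851, 26, 123]);
translate([498, 358, 271]) cube([26, 1035, 123]);
translate([2465, 358, 271]) cube([26, 1035, 123]);
translate([612, 287, 394]) cube([77, 1177, 15]);
translate([732, 287, 394]) cube([77, 1177, 15]);
translate([852, 287, 394]) cube([77, 1177, 15]);
translate([972, 287, 394]) cube([77, 1177, 15]);
translate([1092, 287, 394]) cube([77, 1177, 15]);
translate([1212, 287, 394]) cube([77, 1177, 15]);
translate([1332, 287, 394]) cube([77, 1177, 15]);
translate([1452, 287, 394]) cube([77, 1177, 15]);
translate([1572, 287, 394]) cube([77, 1177, 15]);
translate([1692, 287, 394]) cube([77, 1177, 15]);
translate([1812, 287, 394]) cube([77, 1177, 15]);
translate([1932, 287, 394]) cube([77, 1177, 15]);
translate([2052, 287, 394]) cube([77, 1177, 15]);
translate([2172, 287, 394]) cube([77, 1177, 15]);
translate([2292, 287, 394]) cube([77, 1177, 15]);


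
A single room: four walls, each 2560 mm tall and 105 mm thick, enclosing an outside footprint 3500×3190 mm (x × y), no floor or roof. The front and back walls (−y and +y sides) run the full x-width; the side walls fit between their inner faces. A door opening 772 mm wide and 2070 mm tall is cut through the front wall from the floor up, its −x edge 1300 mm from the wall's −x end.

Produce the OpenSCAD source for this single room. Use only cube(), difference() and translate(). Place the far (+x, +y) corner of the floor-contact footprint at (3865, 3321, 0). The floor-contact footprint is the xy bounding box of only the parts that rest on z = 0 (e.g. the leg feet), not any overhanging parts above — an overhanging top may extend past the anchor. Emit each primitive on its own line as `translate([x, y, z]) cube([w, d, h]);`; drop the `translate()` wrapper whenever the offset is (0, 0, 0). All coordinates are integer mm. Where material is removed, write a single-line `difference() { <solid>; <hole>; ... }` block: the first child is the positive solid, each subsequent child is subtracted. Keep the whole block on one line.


difference() { translate([365, 131, 0]) cube([3500, 105, 2560]); translate([1665, 131, 0]) cube([772, 105, 2070]); }
translate([365, 3216, 0]) cube([3500, 105, 2560]);
translate([365, 236, 0]) cube([105, 2980, 2560]);
translate([3760, 236, 0]) cube([105, 2980, 2560]);


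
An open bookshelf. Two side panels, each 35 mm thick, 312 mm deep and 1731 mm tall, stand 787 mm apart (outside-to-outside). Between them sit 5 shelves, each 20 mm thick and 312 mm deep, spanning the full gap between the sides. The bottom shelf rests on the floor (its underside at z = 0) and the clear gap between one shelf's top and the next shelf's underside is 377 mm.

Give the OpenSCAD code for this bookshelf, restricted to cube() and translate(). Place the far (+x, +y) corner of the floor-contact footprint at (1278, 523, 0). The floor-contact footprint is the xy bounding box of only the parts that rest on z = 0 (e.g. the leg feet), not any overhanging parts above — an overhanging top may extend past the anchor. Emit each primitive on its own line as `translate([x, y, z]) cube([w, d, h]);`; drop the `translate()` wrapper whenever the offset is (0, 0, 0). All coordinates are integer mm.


translate([491, 211, 0]) cube([35, 312, 1731]);
translate([1243, 211, 0]) cube([35, 312, 1731]);
translate([526, 211, 0]) cube([717, 312, 20]);
translate([526, 211, 397]) cube([717, 312, 20]);
translate([526, 211, 794]) cube([717, 312, 20]);
translate([526, 211, 1191]) cube([717, 312, 20]);
translate([526, 211, 1588]) cube([717, 312, 20]);


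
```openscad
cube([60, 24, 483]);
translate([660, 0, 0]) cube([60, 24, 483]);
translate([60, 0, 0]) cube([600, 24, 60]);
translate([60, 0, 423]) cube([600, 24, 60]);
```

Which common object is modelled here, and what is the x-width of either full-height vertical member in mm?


A picture frame. The border width is 60 mm.

Four thin pieces enclosing a rectangular opening — a picture frame. The two full-height stiles are 483 mm tall; the top rail sits at z = 423 and is 60 mm tall, so the border above the opening is 483 − 423 = 60 mm, matching the stile x-width.


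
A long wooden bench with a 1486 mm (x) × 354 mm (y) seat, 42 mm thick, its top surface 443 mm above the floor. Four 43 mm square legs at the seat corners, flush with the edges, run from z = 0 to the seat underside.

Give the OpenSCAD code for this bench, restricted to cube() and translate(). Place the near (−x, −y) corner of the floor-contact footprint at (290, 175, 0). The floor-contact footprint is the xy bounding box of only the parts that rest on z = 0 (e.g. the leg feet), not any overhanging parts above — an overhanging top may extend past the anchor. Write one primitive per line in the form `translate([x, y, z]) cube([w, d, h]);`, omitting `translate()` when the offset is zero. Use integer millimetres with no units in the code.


translate([290, 175, 401]) cube([1486, 354, 42]);
translate([290, 175, 0]) cube([43, 43, 401]);
translate([290, 486, 0]) cube([43, 43, 401]);
translate([1733, 175, 0]) cube([43, 43, 401]);
translate([1733, 486, 0]) cube([43, 43, 401]);


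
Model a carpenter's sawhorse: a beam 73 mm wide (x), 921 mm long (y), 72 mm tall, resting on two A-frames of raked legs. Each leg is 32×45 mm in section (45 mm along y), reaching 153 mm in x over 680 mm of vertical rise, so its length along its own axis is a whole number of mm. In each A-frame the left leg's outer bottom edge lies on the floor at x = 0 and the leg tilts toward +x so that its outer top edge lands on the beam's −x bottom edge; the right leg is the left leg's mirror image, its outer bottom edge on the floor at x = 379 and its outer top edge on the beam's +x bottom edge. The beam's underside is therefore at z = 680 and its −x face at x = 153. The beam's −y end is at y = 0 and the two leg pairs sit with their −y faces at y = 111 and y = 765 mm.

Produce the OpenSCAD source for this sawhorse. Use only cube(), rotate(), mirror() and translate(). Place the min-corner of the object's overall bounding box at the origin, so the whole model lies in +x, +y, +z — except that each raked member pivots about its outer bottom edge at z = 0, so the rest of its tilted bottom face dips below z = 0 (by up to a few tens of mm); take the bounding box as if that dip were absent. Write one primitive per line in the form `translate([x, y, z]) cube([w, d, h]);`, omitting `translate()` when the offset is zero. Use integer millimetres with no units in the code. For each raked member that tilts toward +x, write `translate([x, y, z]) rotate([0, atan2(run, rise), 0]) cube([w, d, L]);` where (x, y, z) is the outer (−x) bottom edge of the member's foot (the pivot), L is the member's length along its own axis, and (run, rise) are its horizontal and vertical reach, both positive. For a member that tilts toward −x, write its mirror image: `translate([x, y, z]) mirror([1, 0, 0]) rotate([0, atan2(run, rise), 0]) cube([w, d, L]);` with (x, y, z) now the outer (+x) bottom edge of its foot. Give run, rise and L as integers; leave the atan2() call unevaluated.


translate([153, 0, 680]) cube([73, 921, 72]);
translate([0, 111, 0]) rotate([0, atan2(153, 680), 0]) cube([32, 45, 697]);
translate([379, 111, 0]) mirror([1, 0, 0]) rotate([0, atan2(153, 680), 0]) cube([32, 45, 697]);
translate([0, 765, 0]) rotate([0, atan2(153, 680), 0]) cube([32, 45, 697]);
translate([379, 765, 0]) mirror([1, 0, 0]) rotate([0, atan2(153, 680), 0]) cube([32, 45, 697]);
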